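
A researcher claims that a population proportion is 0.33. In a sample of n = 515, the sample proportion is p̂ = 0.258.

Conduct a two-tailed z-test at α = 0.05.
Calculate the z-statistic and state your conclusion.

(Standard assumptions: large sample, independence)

H₀: p = 0.33, H₁: p ≠ 0.33
Standard error: SE = √(p₀(1-p₀)/n) = √(0.33×0.67/515) = 0.020720
z-statistic: z = (p̂ - p₀)/SE = (0.258 - 0.33)/0.020720 = -3.4749
Critical value: z_0.025 = ±1.960
p-value = 0.0005
Decision: reject H₀ at α = 0.05

Answer: z = -3.4749, reject H₀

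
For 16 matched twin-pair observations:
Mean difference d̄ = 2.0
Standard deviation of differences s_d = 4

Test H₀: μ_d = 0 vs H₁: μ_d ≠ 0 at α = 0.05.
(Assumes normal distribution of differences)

Answer: t = 2.0000, fail to reject H₀

Derivation:
df = n - 1 = 15
SE = s_d/√n = 4/√16 = 1.0000
t = d̄/SE = 2.0/1.0000 = 2.0000
Critical value: t_{0.025,15} = ±2.131
p-value ≈ 0.0639
Decision: fail to reject H₀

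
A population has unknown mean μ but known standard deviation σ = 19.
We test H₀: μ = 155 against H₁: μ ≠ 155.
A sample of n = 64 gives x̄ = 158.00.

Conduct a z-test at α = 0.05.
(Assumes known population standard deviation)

Answer: z = 1.2632, fail to reject H₀

Derivation:
Standard error: SE = σ/√n = 19/√64 = 2.3750
z-statistic: z = (x̄ - μ₀)/SE = (158.00 - 155)/2.3750 = 1.2632
Critical value: ±1.960
p-value = 0.2065
Decision: fail to reject H₀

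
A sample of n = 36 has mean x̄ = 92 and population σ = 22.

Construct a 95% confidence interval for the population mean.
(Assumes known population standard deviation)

Answer: (84.8133, 99.1867)

Derivation:
Confidence level: 95%, α = 0.05
z_0.025 = 1.960
SE = σ/√n = 22/√36 = 3.6667
Margin of error = 1.960 × 3.6667 = 7.1867
CI: x̄ ± margin = 92 ± 7.1867
CI: (84.8133, 99.1867)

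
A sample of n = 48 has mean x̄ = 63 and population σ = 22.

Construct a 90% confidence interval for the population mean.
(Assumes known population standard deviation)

Confidence level: 90%, α = 0.1
z_0.05 = 1.645
SE = σ/√n = 22/√48 = 3.1754
Margin of error = 1.645 × 3.1754 = 5.2235
CI: x̄ ± margin = 63 ± 5.2235
CI: (57.7765, 68.2235)

Answer: (57.7765, 68.2235)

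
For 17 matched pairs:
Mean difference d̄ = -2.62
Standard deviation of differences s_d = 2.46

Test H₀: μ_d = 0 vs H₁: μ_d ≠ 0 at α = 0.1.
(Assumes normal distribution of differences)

df = n - 1 = 16
SE = s_d/√n = 2.46/√17 = 0.5966
t = d̄/SE = -2.62/0.5966 = -4.3916
Critical value: t_{0.05,16} = ±1.746
p-value ≈ 0.0005
Decision: reject H₀

Answer: t = -4.3916, reject H₀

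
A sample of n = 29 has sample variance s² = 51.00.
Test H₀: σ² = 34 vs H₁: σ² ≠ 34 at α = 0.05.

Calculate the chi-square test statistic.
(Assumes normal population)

Answer: χ² = 42.0000, fail to reject H₀

Derivation:
df = n - 1 = 28
χ² = (n-1)s²/σ₀² = 28×51.00/34 = 42.0000
Critical values: χ²_{0.975,28} = 15.308, χ²_{0.025,28} = 44.461
Rejection region: χ² < 15.308 or χ² > 44.461
Decision: fail to reject H₀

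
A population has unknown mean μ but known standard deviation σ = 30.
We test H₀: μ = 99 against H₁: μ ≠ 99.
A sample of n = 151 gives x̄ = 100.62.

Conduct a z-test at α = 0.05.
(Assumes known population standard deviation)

Answer: z = 0.6636, fail to reject H₀

Derivation:
Standard error: SE = σ/√n = 30/√151 = 2.4414
z-statistic: z = (x̄ - μ₀)/SE = (100.62 - 99)/2.4414 = 0.6636
Critical value: ±1.960
p-value = 0.5069
Decision: fail to reject H₀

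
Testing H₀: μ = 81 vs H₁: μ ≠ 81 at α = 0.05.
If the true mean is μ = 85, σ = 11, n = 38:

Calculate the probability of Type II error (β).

Answer: β ≈ 0.3891

Derivation:
SE = σ/√n = 11/√38 = 1.7844
Critical values: μ₀ ± z_0.025×SE = 81 ± 1.960×1.7844
Acceptance region: (77.5026, 84.4974)
Under H₁ (μ = 85): z_high = (84.4974 - 85)/1.7844 = -0.2817, z_low = (77.5026 - 85)/1.7844 = -4.2016
β = P(not reject | H₁) = Φ(-0.2817) - Φ(-4.2016) ≈ 0.3891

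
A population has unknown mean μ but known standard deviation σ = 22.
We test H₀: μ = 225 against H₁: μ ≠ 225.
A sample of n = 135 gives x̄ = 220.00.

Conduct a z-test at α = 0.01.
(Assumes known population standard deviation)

Answer: z = -2.6406, reject H₀

Derivation:
Standard error: SE = σ/√n = 22/√135 = 1.8935
z-statistic: z = (x̄ - μ₀)/SE = (220.00 - 225)/1.8935 = -2.6406
Critical value: ±2.576
p-value = 0.0083
Decision: reject H₀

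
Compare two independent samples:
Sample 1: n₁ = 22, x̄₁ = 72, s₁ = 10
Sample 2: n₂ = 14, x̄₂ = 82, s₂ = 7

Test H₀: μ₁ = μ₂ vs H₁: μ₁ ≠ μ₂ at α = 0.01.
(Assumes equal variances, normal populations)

Pooled variance: s²_p = [21×10² + 13×7²]/(34) = 80.5000
s_p = 8.9722
SE = s_p×√(1/n₁ + 1/n₂) = 8.9722×√(1/22 + 1/14) = 3.0674
t = (x̄₁ - x̄₂)/SE = (72 - 82)/3.0674 = -3.2601
df = 34, t-critical = ±2.728
Decision: reject H₀

Answer: t = -3.2601, reject H₀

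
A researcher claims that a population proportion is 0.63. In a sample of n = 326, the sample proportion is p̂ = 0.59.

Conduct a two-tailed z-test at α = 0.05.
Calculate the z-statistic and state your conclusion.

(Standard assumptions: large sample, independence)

Answer: z = -1.4959, fail to reject H₀

Derivation:
H₀: p = 0.63, H₁: p ≠ 0.63
Standard error: SE = √(p₀(1-p₀)/n) = √(0.63×0.37/326) = 0.026740
z-statistic: z = (p̂ - p₀)/SE = (0.59 - 0.63)/0.026740 = -1.4959
Critical value: z_0.025 = ±1.960
p-value = 0.1347
Decision: fail to reject H₀ at α = 0.05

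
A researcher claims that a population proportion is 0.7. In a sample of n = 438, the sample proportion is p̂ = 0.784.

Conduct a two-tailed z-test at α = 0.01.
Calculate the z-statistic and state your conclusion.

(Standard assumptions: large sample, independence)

H₀: p = 0.7, H₁: p ≠ 0.7
Standard error: SE = √(p₀(1-p₀)/n) = √(0.7×0.3/438) = 0.021896
z-statistic: z = (p̂ - p₀)/SE = (0.784 - 0.7)/0.021896 = 3.8363
Critical value: z_0.005 = ±2.576
p-value = 0.0001
Decision: reject H₀ at α = 0.01

Answer: z = 3.8363, reject H₀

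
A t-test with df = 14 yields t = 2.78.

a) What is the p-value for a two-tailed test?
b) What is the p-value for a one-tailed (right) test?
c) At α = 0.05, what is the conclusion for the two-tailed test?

Answer: a) 0.0147, b) 0.0074, c) reject H₀

Derivation:
Using t-distribution with df = 14:
a) Two-tailed: p = 2×P(T > 2.78) = 0.0147
b) One-tailed: p = P(T > 2.78) = 0.0074
c) 0.0147 < 0.05, reject H₀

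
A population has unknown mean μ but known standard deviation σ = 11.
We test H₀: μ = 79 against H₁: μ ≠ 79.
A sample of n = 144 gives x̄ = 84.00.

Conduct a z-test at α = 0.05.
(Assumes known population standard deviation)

Standard error: SE = σ/√n = 11/√144 = 0.9167
z-statistic: z = (x̄ - μ₀)/SE = (84.00 - 79)/0.9167 = 5.4543
Critical value: ±1.960
p-value < 0.0001
Decision: reject H₀

Answer: z = 5.4543, reject H₀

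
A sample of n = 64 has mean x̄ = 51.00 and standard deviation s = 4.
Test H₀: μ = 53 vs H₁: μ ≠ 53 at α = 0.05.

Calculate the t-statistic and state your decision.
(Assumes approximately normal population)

Answer: t = -4.0000, reject H₀

Derivation:
df = n - 1 = 63
SE = s/√n = 4/√64 = 0.5000
t = (x̄ - μ₀)/SE = (51.00 - 53)/0.5000 = -4.0000
Critical value: t_{0.025,63} = ±1.998
p-value ≈ 0.0002
Decision: reject H₀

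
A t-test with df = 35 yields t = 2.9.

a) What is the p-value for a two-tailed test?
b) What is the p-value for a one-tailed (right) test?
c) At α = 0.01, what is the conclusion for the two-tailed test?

Answer: a) 0.0064, b) 0.0032, c) reject H₀

Derivation:
Using t-distribution with df = 35:
a) Two-tailed: p = 2×P(T > 2.9) = 0.0064
b) One-tailed: p = P(T > 2.9) = 0.0032
c) 0.0064 < 0.01, reject H₀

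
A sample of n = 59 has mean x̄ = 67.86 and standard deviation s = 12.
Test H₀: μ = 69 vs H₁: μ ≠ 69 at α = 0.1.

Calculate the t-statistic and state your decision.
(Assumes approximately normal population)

Answer: t = -0.7297, fail to reject H₀

Derivation:
df = n - 1 = 58
SE = s/√n = 12/√59 = 1.5623
t = (x̄ - μ₀)/SE = (67.86 - 69)/1.5623 = -0.7297
Critical value: t_{0.05,58} = ±1.672
p-value ≈ 0.4685
Decision: fail to reject H₀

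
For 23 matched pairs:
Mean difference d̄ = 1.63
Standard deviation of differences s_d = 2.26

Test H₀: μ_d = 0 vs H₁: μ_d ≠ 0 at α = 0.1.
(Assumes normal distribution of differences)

df = n - 1 = 22
SE = s_d/√n = 2.26/√23 = 0.4712
t = d̄/SE = 1.63/0.4712 = 3.4593
Critical value: t_{0.05,22} = ±1.717
p-value ≈ 0.0022
Decision: reject H₀

Answer: t = 3.4593, reject H₀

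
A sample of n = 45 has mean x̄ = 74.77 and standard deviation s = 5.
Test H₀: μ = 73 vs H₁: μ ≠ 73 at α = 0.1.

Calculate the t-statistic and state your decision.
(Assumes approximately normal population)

Answer: t = 2.3746, reject H₀

Derivation:
df = n - 1 = 44
SE = s/√n = 5/√45 = 0.7454
t = (x̄ - μ₀)/SE = (74.77 - 73)/0.7454 = 2.3746
Critical value: t_{0.05,44} = ±1.680
p-value ≈ 0.0220
Decision: reject H₀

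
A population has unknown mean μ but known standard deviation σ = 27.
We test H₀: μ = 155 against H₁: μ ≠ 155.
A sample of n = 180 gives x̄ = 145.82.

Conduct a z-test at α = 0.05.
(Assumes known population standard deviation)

Standard error: SE = σ/√n = 27/√180 = 2.0125
z-statistic: z = (x̄ - μ₀)/SE = (145.82 - 155)/2.0125 = -4.5615
Critical value: ±1.960
p-value < 0.0001
Decision: reject H₀

Answer: z = -4.5615, reject H₀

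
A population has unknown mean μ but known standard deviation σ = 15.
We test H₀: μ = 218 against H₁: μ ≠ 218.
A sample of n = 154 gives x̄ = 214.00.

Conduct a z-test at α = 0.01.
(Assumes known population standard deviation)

Answer: z = -3.3093, reject H₀

Derivation:
Standard error: SE = σ/√n = 15/√154 = 1.2087
z-statistic: z = (x̄ - μ₀)/SE = (214.00 - 218)/1.2087 = -3.3093
Critical value: ±2.576
p-value = 0.0009
Decision: reject H₀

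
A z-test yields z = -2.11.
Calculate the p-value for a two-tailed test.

For z = -2.11:
p = 2×P(Z > |-2.11|) = 2×(1 - Φ(2.11)) = 0.0349

Answer: p-value ≈ 0.0349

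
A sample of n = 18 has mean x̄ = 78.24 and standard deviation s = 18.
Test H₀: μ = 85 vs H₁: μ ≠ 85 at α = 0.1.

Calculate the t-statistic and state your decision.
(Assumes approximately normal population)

df = n - 1 = 17
SE = s/√n = 18/√18 = 4.2426
t = (x̄ - μ₀)/SE = (78.24 - 85)/4.2426 = -1.5934
Critical value: t_{0.05,17} = ±1.740
p-value ≈ 0.1295
Decision: fail to reject H₀

Answer: t = -1.5934, fail to reject H₀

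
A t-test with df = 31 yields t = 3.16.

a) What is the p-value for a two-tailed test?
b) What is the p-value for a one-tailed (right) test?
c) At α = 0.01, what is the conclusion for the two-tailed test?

Answer: a) 0.0035, b) 0.0018, c) reject H₀

Derivation:
Using t-distribution with df = 31:
a) Two-tailed: p = 2×P(T > 3.16) = 0.0035
b) One-tailed: p = P(T > 3.16) = 0.0018
c) 0.0035 < 0.01, reject H₀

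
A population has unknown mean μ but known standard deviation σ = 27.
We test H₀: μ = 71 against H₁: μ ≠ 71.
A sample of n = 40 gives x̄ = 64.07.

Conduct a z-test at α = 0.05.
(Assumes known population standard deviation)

Standard error: SE = σ/√n = 27/√40 = 4.2691
z-statistic: z = (x̄ - μ₀)/SE = (64.07 - 71)/4.2691 = -1.6233
Critical value: ±1.960
p-value = 0.1045
Decision: fail to reject H₀

Answer: z = -1.6233, fail to reject H₀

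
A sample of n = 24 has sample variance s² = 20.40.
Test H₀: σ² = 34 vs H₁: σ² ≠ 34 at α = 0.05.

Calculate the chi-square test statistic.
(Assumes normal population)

Answer: χ² = 13.8000, fail to reject H₀

Derivation:
df = n - 1 = 23
χ² = (n-1)s²/σ₀² = 23×20.40/34 = 13.8000
Critical values: χ²_{0.975,23} = 11.689, χ²_{0.025,23} = 38.076
Rejection region: χ² < 11.689 or χ² > 38.076
Decision: fail to reject H₀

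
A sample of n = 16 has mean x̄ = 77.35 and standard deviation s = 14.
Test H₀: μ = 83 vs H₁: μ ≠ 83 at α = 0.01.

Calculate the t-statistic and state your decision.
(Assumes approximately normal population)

Answer: t = -1.6143, fail to reject H₀

Derivation:
df = n - 1 = 15
SE = s/√n = 14/√16 = 3.5000
t = (x̄ - μ₀)/SE = (77.35 - 83)/3.5000 = -1.6143
Critical value: t_{0.005,15} = ±2.947
p-value ≈ 0.1273
Decision: fail to reject H₀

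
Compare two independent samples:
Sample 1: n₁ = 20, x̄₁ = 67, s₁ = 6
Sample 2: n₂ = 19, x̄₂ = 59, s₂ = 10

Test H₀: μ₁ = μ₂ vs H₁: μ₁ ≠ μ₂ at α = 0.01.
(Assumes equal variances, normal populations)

Answer: t = 3.0477, reject H₀

Derivation:
Pooled variance: s²_p = [19×6² + 18×10²]/(37) = 67.1351
s_p = 8.1936
SE = s_p×√(1/n₁ + 1/n₂) = 8.1936×√(1/20 + 1/19) = 2.6249
t = (x̄₁ - x̄₂)/SE = (67 - 59)/2.6249 = 3.0477
df = 37, t-critical = ±2.715
Decision: reject H₀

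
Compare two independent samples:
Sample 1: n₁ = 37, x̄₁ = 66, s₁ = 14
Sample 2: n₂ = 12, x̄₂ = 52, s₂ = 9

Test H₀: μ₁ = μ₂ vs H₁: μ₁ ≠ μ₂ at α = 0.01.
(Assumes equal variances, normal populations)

Pooled variance: s²_p = [36×14² + 11×9²]/(47) = 169.0851
s_p = 13.0033
SE = s_p×√(1/n₁ + 1/n₂) = 13.0033×√(1/37 + 1/12) = 4.3198
t = (x̄₁ - x̄₂)/SE = (66 - 52)/4.3198 = 3.2409
df = 47, t-critical = ±2.685
Decision: reject H₀

Answer: t = 3.2409, reject H₀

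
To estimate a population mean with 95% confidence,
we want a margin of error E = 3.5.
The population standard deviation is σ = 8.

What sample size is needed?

Answer: n = 21

Derivation:
z_0.025 = 1.960
n = (z×σ/E)² = (1.960×8/3.5)²
n = 20.0704
Round up: n = 21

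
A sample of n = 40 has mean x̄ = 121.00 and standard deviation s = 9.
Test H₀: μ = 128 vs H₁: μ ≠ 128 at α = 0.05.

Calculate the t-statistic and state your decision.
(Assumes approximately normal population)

Answer: t = -4.9192, reject H₀

Derivation:
df = n - 1 = 39
SE = s/√n = 9/√40 = 1.4230
t = (x̄ - μ₀)/SE = (121.00 - 128)/1.4230 = -4.9192
Critical value: t_{0.025,39} = ±2.023
p-value < 0.0001
Decision: reject H₀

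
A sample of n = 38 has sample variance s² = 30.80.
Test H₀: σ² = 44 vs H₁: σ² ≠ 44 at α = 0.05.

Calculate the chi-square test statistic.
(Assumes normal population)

Answer: χ² = 25.9000, fail to reject H₀

Derivation:
df = n - 1 = 37
χ² = (n-1)s²/σ₀² = 37×30.80/44 = 25.9000
Critical values: χ²_{0.975,37} = 22.106, χ²_{0.025,37} = 55.668
Rejection region: χ² < 22.106 or χ² > 55.668
Decision: fail to reject H₀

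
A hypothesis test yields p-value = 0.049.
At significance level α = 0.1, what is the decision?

Compare p-value to α:
0.049 < 0.1
Decision: reject H₀

Answer: reject H₀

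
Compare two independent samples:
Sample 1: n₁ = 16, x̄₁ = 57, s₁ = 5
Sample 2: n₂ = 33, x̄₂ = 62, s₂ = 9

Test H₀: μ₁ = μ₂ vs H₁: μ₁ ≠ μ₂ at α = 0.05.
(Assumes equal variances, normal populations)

Answer: t = -2.0658, reject H₀

Derivation:
Pooled variance: s²_p = [15×5² + 32×9²]/(47) = 63.1277
s_p = 7.9453
SE = s_p×√(1/n₁ + 1/n₂) = 7.9453×√(1/16 + 1/33) = 2.4204
t = (x̄₁ - x̄₂)/SE = (57 - 62)/2.4204 = -2.0658
df = 47, t-critical = ±2.012
Decision: reject H₀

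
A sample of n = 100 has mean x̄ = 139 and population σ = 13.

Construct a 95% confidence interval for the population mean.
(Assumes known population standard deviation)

Confidence level: 95%, α = 0.05
z_0.025 = 1.960
SE = σ/√n = 13/√100 = 1.3000
Margin of error = 1.960 × 1.3000 = 2.5480
CI: x̄ ± margin = 139 ± 2.5480
CI: (136.4520, 141.5480)

Answer: (136.4520, 141.5480)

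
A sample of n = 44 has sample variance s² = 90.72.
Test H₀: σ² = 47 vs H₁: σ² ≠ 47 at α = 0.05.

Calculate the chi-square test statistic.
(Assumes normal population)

df = n - 1 = 43
χ² = (n-1)s²/σ₀² = 43×90.72/47 = 82.9991
Critical values: χ²_{0.975,43} = 26.785, χ²_{0.025,43} = 62.990
Rejection region: χ² < 26.785 or χ² > 62.990
Decision: reject H₀

Answer: χ² = 82.9991, reject H₀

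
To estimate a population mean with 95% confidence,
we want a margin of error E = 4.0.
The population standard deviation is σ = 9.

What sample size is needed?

z_0.025 = 1.960
n = (z×σ/E)² = (1.960×9/4.0)²
n = 19.4481
Round up: n = 20

Answer: n = 20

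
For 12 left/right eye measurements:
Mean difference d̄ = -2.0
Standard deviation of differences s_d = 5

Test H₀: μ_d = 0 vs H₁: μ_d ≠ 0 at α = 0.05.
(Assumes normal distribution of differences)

Answer: t = -1.3856, fail to reject H₀

Derivation:
df = n - 1 = 11
SE = s_d/√n = 5/√12 = 1.4434
t = d̄/SE = -2.0/1.4434 = -1.3856
Critical value: t_{0.025,11} = ±2.201
p-value ≈ 0.1933
Decision: fail to reject H₀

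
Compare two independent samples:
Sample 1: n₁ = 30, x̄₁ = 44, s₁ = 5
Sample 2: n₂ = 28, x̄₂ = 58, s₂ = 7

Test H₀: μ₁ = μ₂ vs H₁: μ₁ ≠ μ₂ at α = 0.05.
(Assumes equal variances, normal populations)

Pooled variance: s²_p = [29×5² + 27×7²]/(56) = 36.5714
s_p = 6.0474
SE = s_p×√(1/n₁ + 1/n₂) = 6.0474×√(1/30 + 1/28) = 1.5891
t = (x̄₁ - x̄₂)/SE = (44 - 58)/1.5891 = -8.8100
df = 56, t-critical = ±2.003
Decision: reject H₀

Answer: t = -8.8100, reject H₀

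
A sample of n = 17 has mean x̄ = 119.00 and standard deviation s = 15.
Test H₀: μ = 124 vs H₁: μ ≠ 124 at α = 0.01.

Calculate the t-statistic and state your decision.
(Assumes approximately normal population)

Answer: t = -1.3744, fail to reject H₀

Derivation:
df = n - 1 = 16
SE = s/√n = 15/√17 = 3.6380
t = (x̄ - μ₀)/SE = (119.00 - 124)/3.6380 = -1.3744
Critical value: t_{0.005,16} = ±2.921
p-value ≈ 0.1883
Decision: fail to reject H₀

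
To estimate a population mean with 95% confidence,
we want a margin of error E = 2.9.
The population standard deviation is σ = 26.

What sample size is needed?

Answer: n = 309

Derivation:
z_0.025 = 1.960
n = (z×σ/E)² = (1.960×26/2.9)²
n = 308.7897
Round up: n = 309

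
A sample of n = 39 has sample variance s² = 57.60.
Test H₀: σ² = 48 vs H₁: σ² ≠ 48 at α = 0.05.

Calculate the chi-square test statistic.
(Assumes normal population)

df = n - 1 = 38
χ² = (n-1)s²/σ₀² = 38×57.60/48 = 45.6000
Critical values: χ²_{0.975,38} = 22.878, χ²_{0.025,38} = 56.896
Rejection region: χ² < 22.878 or χ² > 56.896
Decision: fail to reject H₀

Answer: χ² = 45.6000, fail to reject H₀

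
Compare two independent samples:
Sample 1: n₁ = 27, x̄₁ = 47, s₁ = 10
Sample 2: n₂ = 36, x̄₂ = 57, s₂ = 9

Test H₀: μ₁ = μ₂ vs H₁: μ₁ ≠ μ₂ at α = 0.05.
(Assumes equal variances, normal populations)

Pooled variance: s²_p = [26×10² + 35×9²]/(61) = 89.0984
s_p = 9.4392
SE = s_p×√(1/n₁ + 1/n₂) = 9.4392×√(1/27 + 1/36) = 2.4031
t = (x̄₁ - x̄₂)/SE = (47 - 57)/2.4031 = -4.1613
df = 61, t-critical = ±2.000
Decision: reject H₀

Answer: t = -4.1613, reject H₀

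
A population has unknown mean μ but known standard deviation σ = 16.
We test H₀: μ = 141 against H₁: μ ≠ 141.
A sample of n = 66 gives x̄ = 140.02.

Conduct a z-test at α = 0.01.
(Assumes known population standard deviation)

Standard error: SE = σ/√n = 16/√66 = 1.9695
z-statistic: z = (x̄ - μ₀)/SE = (140.02 - 141)/1.9695 = -0.4976
Critical value: ±2.576
p-value = 0.6188
Decision: fail to reject H₀

Answer: z = -0.4976, fail to reject H₀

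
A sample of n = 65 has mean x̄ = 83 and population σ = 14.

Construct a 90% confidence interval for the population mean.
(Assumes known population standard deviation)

Confidence level: 90%, α = 0.1
z_0.05 = 1.645
SE = σ/√n = 14/√65 = 1.7365
Margin of error = 1.645 × 1.7365 = 2.8565
CI: x̄ ± margin = 83 ± 2.8565
CI: (80.1435, 85.8565)

Answer: (80.1435, 85.8565)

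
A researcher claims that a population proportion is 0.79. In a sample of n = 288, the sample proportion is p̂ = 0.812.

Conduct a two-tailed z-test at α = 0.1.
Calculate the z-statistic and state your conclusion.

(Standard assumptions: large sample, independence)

H₀: p = 0.79, H₁: p ≠ 0.79
Standard error: SE = √(p₀(1-p₀)/n) = √(0.79×0.21/288) = 0.024001
z-statistic: z = (p̂ - p₀)/SE = (0.812 - 0.79)/0.024001 = 0.9166
Critical value: z_0.05 = ±1.645
p-value = 0.3594
Decision: fail to reject H₀ at α = 0.1

Answer: z = 0.9166, fail to reject H₀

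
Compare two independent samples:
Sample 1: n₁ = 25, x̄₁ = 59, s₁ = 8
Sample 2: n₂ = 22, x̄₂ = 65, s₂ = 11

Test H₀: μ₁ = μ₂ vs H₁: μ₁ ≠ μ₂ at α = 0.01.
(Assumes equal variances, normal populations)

Pooled variance: s²_p = [24×8² + 21×11²]/(45) = 90.6000
s_p = 9.5184
SE = s_p×√(1/n₁ + 1/n₂) = 9.5184×√(1/25 + 1/22) = 2.7825
t = (x̄₁ - x̄₂)/SE = (59 - 65)/2.7825 = -2.1563
df = 45, t-critical = ±2.690
Decision: fail to reject H₀

Answer: t = -2.1563, fail to reject H₀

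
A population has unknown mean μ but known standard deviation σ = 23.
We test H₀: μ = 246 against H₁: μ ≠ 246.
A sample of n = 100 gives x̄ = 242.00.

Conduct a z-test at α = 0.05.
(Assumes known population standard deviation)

Standard error: SE = σ/√n = 23/√100 = 2.3000
z-statistic: z = (x̄ - μ₀)/SE = (242.00 - 246)/2.3000 = -1.7391
Critical value: ±1.960
p-value = 0.0820
Decision: fail to reject H₀

Answer: z = -1.7391, fail to reject H₀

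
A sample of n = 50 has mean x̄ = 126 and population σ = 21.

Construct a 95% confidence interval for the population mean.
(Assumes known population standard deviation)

Confidence level: 95%, α = 0.05
z_0.025 = 1.960
SE = σ/√n = 21/√50 = 2.9698
Margin of error = 1.960 × 2.9698 = 5.8208
CI: x̄ ± margin = 126 ± 5.8208
CI: (120.1792, 131.8208)

Answer: (120.1792, 131.8208)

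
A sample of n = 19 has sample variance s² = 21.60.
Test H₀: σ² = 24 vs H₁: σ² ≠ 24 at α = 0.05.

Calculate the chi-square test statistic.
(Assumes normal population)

Answer: χ² = 16.2000, fail to reject H₀

Derivation:
df = n - 1 = 18
χ² = (n-1)s²/σ₀² = 18×21.60/24 = 16.2000
Critical values: χ²_{0.975,18} = 8.231, χ²_{0.025,18} = 31.526
Rejection region: χ² < 8.231 or χ² > 31.526
Decision: fail to reject H₀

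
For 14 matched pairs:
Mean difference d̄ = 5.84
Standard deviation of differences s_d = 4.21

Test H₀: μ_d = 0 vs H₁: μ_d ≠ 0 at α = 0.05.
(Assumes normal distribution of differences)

df = n - 1 = 13
SE = s_d/√n = 4.21/√14 = 1.1252
t = d̄/SE = 5.84/1.1252 = 5.1902
Critical value: t_{0.025,13} = ±2.160
p-value ≈ 0.0002
Decision: reject H₀

Answer: t = 5.1902, reject H₀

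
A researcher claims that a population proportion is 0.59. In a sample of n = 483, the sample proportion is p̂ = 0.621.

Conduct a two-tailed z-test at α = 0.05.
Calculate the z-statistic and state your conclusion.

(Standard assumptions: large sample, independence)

Answer: z = 1.3852, fail to reject H₀

Derivation:
H₀: p = 0.59, H₁: p ≠ 0.59
Standard error: SE = √(p₀(1-p₀)/n) = √(0.59×0.41/483) = 0.022379
z-statistic: z = (p̂ - p₀)/SE = (0.621 - 0.59)/0.022379 = 1.3852
Critical value: z_0.025 = ±1.960
p-value = 0.1660
Decision: fail to reject H₀ at α = 0.05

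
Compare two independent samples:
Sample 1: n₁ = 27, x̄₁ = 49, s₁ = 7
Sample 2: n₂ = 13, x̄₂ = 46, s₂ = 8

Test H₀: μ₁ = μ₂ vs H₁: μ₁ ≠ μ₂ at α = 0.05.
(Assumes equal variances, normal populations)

Pooled variance: s²_p = [26×7² + 12×8²]/(38) = 53.7368
s_p = 7.3305
SE = s_p×√(1/n₁ + 1/n₂) = 7.3305×√(1/27 + 1/13) = 2.4746
t = (x̄₁ - x̄₂)/SE = (49 - 46)/2.4746 = 1.2123
df = 38, t-critical = ±2.024
Decision: fail to reject H₀

Answer: t = 1.2123, fail to reject H₀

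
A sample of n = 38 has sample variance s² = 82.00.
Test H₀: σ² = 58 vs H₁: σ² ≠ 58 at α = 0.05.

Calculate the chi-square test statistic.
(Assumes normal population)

df = n - 1 = 37
χ² = (n-1)s²/σ₀² = 37×82.00/58 = 52.3103
Critical values: χ²_{0.975,37} = 22.106, χ²_{0.025,37} = 55.668
Rejection region: χ² < 22.106 or χ² > 55.668
Decision: fail to reject H₀

Answer: χ² = 52.3103, fail to reject H₀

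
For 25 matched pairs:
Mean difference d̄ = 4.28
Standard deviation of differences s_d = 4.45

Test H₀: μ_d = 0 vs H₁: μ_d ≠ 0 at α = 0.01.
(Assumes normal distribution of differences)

Answer: t = 4.8090, reject H₀

Derivation:
df = n - 1 = 24
SE = s_d/√n = 4.45/√25 = 0.8900
t = d̄/SE = 4.28/0.8900 = 4.8090
Critical value: t_{0.005,24} = ±2.797
p-value ≈ 0.0001
Decision: reject H₀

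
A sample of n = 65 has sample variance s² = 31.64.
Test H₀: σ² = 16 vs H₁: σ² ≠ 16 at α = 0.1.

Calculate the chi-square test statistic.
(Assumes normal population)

Answer: χ² = 126.5600, reject H₀

Derivation:
df = n - 1 = 64
χ² = (n-1)s²/σ₀² = 64×31.64/16 = 126.5600
Critical values: χ²_{0.95,64} = 46.595, χ²_{0.05,64} = 83.675
Rejection region: χ² < 46.595 or χ² > 83.675
Decision: reject H₀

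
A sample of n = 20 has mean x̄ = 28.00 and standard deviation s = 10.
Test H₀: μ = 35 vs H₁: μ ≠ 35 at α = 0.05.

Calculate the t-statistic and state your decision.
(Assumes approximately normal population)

Answer: t = -3.1305, reject H₀

Derivation:
df = n - 1 = 19
SE = s/√n = 10/√20 = 2.2361
t = (x̄ - μ₀)/SE = (28.00 - 35)/2.2361 = -3.1305
Critical value: t_{0.025,19} = ±2.093
p-value ≈ 0.0055
Decision: reject H₀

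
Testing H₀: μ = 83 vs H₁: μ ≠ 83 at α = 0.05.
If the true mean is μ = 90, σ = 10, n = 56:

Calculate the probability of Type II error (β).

Answer: β ≈ 0.0005

Derivation:
SE = σ/√n = 10/√56 = 1.3363
Critical values: μ₀ ± z_0.025×SE = 83 ± 1.960×1.3363
Acceptance region: (80.3809, 85.6191)
Under H₁ (μ = 90): z_high = (85.6191 - 90)/1.3363 = -3.2784, z_low = (80.3809 - 90)/1.3363 = -7.1983
β = P(not reject | H₁) = Φ(-3.2784) - Φ(-7.1983) ≈ 0.0005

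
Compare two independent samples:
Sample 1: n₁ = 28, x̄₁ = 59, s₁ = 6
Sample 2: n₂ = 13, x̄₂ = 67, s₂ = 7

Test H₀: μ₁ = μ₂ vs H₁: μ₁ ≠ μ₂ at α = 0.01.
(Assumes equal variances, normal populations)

Pooled variance: s²_p = [27×6² + 12×7²]/(39) = 40.0000
s_p = 6.3246
SE = s_p×√(1/n₁ + 1/n₂) = 6.3246×√(1/28 + 1/13) = 2.1226
t = (x̄₁ - x̄₂)/SE = (59 - 67)/2.1226 = -3.7690
df = 39, t-critical = ±2.708
Decision: reject H₀

Answer: t = -3.7690, reject H₀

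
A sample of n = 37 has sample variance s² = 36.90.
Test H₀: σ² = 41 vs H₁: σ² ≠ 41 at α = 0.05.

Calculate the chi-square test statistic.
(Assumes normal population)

df = n - 1 = 36
χ² = (n-1)s²/σ₀² = 36×36.90/41 = 32.4000
Critical values: χ²_{0.975,36} = 21.336, χ²_{0.025,36} = 54.437
Rejection region: χ² < 21.336 or χ² > 54.437
Decision: fail to reject H₀

Answer: χ² = 32.4000, fail to reject H₀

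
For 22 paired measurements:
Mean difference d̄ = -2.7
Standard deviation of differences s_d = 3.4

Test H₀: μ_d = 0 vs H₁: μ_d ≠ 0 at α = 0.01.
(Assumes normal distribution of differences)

df = n - 1 = 21
SE = s_d/√n = 3.4/√22 = 0.7249
t = d̄/SE = -2.7/0.7249 = -3.7247
Critical value: t_{0.005,21} = ±2.831
p-value ≈ 0.0013
Decision: reject H₀

Answer: t = -3.7247, reject H₀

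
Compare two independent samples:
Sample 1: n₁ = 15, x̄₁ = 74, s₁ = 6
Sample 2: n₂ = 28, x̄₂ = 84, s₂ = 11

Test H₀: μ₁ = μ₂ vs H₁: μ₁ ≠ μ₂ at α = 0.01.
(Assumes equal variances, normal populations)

Answer: t = -3.2588, reject H₀

Derivation:
Pooled variance: s²_p = [14×6² + 27×11²]/(41) = 91.9756
s_p = 9.5904
SE = s_p×√(1/n₁ + 1/n₂) = 9.5904×√(1/15 + 1/28) = 3.0686
t = (x̄₁ - x̄₂)/SE = (74 - 84)/3.0686 = -3.2588
df = 41, t-critical = ±2.701
Decision: reject H₀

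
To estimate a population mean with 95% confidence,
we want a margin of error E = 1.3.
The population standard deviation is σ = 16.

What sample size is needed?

z_0.025 = 1.960
n = (z×σ/E)² = (1.960×16/1.3)²
n = 581.9228
Round up: n = 582

Answer: n = 582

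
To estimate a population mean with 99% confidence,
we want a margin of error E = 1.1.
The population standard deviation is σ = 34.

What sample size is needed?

Answer: n = 6340

Derivation:
z_0.005 = 2.576
n = (z×σ/E)² = (2.576×34/1.1)²
n = 6339.6339
Round up: n = 6340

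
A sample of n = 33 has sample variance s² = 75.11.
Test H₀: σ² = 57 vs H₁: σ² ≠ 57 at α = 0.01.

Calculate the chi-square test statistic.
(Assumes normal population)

df = n - 1 = 32
χ² = (n-1)s²/σ₀² = 32×75.11/57 = 42.1670
Critical values: χ²_{0.995,32} = 15.134, χ²_{0.005,32} = 56.328
Rejection region: χ² < 15.134 or χ² > 56.328
Decision: fail to reject H₀

Answer: χ² = 42.1670, fail to reject H₀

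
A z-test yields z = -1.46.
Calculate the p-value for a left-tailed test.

For z = -1.46:
p = P(Z < -1.46) = Φ(-1.46) = 0.0721

Answer: p-value ≈ 0.0721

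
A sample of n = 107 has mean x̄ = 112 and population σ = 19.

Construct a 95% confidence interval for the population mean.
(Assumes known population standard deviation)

Answer: (108.3999, 115.6001)

Derivation:
Confidence level: 95%, α = 0.05
z_0.025 = 1.960
SE = σ/√n = 19/√107 = 1.8368
Margin of error = 1.960 × 1.8368 = 3.6001
CI: x̄ ± margin = 112 ± 3.6001
CI: (108.3999, 115.6001)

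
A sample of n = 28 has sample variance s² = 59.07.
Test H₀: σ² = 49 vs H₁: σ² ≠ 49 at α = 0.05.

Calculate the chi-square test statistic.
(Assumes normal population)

Answer: χ² = 32.5488, fail to reject H₀

Derivation:
df = n - 1 = 27
χ² = (n-1)s²/σ₀² = 27×59.07/49 = 32.5488
Critical values: χ²_{0.975,27} = 14.573, χ²_{0.025,27} = 43.195
Rejection region: χ² < 14.573 or χ² > 43.195
Decision: fail to reject H₀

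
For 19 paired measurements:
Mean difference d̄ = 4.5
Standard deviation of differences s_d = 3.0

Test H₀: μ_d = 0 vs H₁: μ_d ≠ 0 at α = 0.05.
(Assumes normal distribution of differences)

Answer: t = 6.5388, reject H₀

Derivation:
df = n - 1 = 18
SE = s_d/√n = 3.0/√19 = 0.6882
t = d̄/SE = 4.5/0.6882 = 6.5388
Critical value: t_{0.025,18} = ±2.101
p-value < 0.0001
Decision: reject H₀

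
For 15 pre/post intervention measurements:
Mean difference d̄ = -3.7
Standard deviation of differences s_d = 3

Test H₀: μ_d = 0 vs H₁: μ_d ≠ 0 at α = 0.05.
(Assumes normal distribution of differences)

Answer: t = -4.7767, reject H₀

Derivation:
df = n - 1 = 14
SE = s_d/√n = 3/√15 = 0.7746
t = d̄/SE = -3.7/0.7746 = -4.7767
Critical value: t_{0.025,14} = ±2.145
p-value ≈ 0.0003
Decision: reject H₀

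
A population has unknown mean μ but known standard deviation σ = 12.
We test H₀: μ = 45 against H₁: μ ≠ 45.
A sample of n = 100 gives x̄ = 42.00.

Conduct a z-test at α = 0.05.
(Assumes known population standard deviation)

Answer: z = -2.5000, reject H₀

Derivation:
Standard error: SE = σ/√n = 12/√100 = 1.2000
z-statistic: z = (x̄ - μ₀)/SE = (42.00 - 45)/1.2000 = -2.5000
Critical value: ±1.960
p-value = 0.0124
Decision: reject H₀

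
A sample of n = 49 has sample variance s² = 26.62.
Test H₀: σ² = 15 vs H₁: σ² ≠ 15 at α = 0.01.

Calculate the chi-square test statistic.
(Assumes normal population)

df = n - 1 = 48
χ² = (n-1)s²/σ₀² = 48×26.62/15 = 85.1840
Critical values: χ²_{0.995,48} = 26.511, χ²_{0.005,48} = 76.969
Rejection region: χ² < 26.511 or χ² > 76.969
Decision: reject H₀

Answer: χ² = 85.1840, reject H₀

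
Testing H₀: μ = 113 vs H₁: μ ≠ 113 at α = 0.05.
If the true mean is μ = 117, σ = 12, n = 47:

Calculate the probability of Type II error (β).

SE = σ/√n = 12/√47 = 1.7504
Critical values: μ₀ ± z_0.025×SE = 113 ± 1.960×1.7504
Acceptance region: (109.5692, 116.4308)
Under H₁ (μ = 117): z_high = (116.4308 - 117)/1.7504 = -0.3252, z_low = (109.5692 - 117)/1.7504 = -4.2452
β = P(not reject | H₁) = Φ(-0.3252) - Φ(-4.2452) ≈ 0.3725

Answer: β ≈ 0.3725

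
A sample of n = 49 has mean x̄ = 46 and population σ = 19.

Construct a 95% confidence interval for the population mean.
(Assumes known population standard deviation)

Answer: (40.6800, 51.3200)

Derivation:
Confidence level: 95%, α = 0.05
z_0.025 = 1.960
SE = σ/√n = 19/√49 = 2.7143
Margin of error = 1.960 × 2.7143 = 5.3200
CI: x̄ ± margin = 46 ± 5.3200
CI: (40.6800, 51.3200)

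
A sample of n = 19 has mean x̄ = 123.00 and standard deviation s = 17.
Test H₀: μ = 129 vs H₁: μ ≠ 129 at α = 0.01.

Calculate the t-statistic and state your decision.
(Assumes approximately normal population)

Answer: t = -1.5384, fail to reject H₀

Derivation:
df = n - 1 = 18
SE = s/√n = 17/√19 = 3.9001
t = (x̄ - μ₀)/SE = (123.00 - 129)/3.9001 = -1.5384
Critical value: t_{0.005,18} = ±2.878
p-value ≈ 0.1413
Decision: fail to reject H₀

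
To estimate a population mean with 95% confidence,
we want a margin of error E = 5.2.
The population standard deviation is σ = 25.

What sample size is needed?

Answer: n = 89

Derivation:
z_0.025 = 1.960
n = (z×σ/E)² = (1.960×25/5.2)²
n = 88.7944
Round up: n = 89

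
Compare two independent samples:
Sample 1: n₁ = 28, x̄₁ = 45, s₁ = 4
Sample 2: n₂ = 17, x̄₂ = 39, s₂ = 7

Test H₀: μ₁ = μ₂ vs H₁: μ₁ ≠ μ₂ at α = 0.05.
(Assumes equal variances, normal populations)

Answer: t = 3.6695, reject H₀

Derivation:
Pooled variance: s²_p = [27×4² + 16×7²]/(43) = 28.2791
s_p = 5.3178
SE = s_p×√(1/n₁ + 1/n₂) = 5.3178×√(1/28 + 1/17) = 1.6351
t = (x̄₁ - x̄₂)/SE = (45 - 39)/1.6351 = 3.6695
df = 43, t-critical = ±2.017
Decision: reject H₀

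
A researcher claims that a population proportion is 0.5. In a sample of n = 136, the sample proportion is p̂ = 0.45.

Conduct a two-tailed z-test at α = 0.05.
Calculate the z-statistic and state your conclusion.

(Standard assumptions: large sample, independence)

H₀: p = 0.5, H₁: p ≠ 0.5
Standard error: SE = √(p₀(1-p₀)/n) = √(0.5×0.5/136) = 0.042875
z-statistic: z = (p̂ - p₀)/SE = (0.45 - 0.5)/0.042875 = -1.1662
Critical value: z_0.025 = ±1.960
p-value = 0.2435
Decision: fail to reject H₀ at α = 0.05

Answer: z = -1.1662, fail to reject H₀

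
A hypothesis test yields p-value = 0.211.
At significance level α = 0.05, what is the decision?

Compare p-value to α:
0.211 ≥ 0.05
Decision: fail to reject H₀

Answer: fail to reject H₀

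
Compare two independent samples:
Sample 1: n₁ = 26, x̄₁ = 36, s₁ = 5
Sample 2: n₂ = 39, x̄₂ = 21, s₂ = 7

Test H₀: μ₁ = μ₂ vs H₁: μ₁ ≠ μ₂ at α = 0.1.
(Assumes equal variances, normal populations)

Pooled variance: s²_p = [25×5² + 38×7²]/(63) = 39.4762
s_p = 6.2830
SE = s_p×√(1/n₁ + 1/n₂) = 6.2830×√(1/26 + 1/39) = 1.5908
t = (x̄₁ - x̄₂)/SE = (36 - 21)/1.5908 = 9.4292
df = 63, t-critical = ±1.669
Decision: reject H₀

Answer: t = 9.4292, reject H₀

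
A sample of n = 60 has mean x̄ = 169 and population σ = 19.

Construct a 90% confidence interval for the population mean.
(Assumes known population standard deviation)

Confidence level: 90%, α = 0.1
z_0.05 = 1.645
SE = σ/√n = 19/√60 = 2.4529
Margin of error = 1.645 × 2.4529 = 4.0350
CI: x̄ ± margin = 169 ± 4.0350
CI: (164.9650, 173.0350)

Answer: (164.9650, 173.0350)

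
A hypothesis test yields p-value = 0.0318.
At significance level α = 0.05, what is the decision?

Compare p-value to α:
0.0318 < 0.05
Decision: reject H₀

Answer: reject H₀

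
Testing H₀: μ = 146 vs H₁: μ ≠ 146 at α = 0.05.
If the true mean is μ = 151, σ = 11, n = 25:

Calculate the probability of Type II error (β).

Answer: β ≈ 0.3772

Derivation:
SE = σ/√n = 11/√25 = 2.2000
Critical values: μ₀ ± z_0.025×SE = 146 ± 1.960×2.2000
Acceptance region: (141.6880, 150.3120)
Under H₁ (μ = 151): z_high = (150.3120 - 151)/2.2000 = -0.3127, z_low = (141.6880 - 151)/2.2000 = -4.2327
β = P(not reject | H₁) = Φ(-0.3127) - Φ(-4.2327) ≈ 0.3772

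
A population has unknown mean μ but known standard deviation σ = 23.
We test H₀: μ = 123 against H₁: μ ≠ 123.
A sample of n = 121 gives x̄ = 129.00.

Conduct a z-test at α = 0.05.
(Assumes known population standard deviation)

Standard error: SE = σ/√n = 23/√121 = 2.0909
z-statistic: z = (x̄ - μ₀)/SE = (129.00 - 123)/2.0909 = 2.8696
Critical value: ±1.960
p-value = 0.0041
Decision: reject H₀

Answer: z = 2.8696, reject H₀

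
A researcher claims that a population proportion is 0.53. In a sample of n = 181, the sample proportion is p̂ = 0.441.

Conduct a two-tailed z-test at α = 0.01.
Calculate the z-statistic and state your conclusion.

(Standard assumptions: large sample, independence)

H₀: p = 0.53, H₁: p ≠ 0.53
Standard error: SE = √(p₀(1-p₀)/n) = √(0.53×0.47/181) = 0.037098
z-statistic: z = (p̂ - p₀)/SE = (0.441 - 0.53)/0.037098 = -2.3991
Critical value: z_0.005 = ±2.576
p-value = 0.0164
Decision: fail to reject H₀ at α = 0.01

Answer: z = -2.3991, fail to reject H₀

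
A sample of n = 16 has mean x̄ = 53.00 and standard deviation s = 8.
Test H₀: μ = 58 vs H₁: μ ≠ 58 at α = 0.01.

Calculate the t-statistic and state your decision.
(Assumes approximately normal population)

Answer: t = -2.5000, fail to reject H₀

Derivation:
df = n - 1 = 15
SE = s/√n = 8/√16 = 2.0000
t = (x̄ - μ₀)/SE = (53.00 - 58)/2.0000 = -2.5000
Critical value: t_{0.005,15} = ±2.947
p-value ≈ 0.0245
Decision: fail to reject H₀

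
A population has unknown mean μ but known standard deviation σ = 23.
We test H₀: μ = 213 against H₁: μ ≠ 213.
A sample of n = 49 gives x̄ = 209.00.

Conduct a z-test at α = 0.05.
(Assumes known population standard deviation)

Standard error: SE = σ/√n = 23/√49 = 3.2857
z-statistic: z = (x̄ - μ₀)/SE = (209.00 - 213)/3.2857 = -1.2174
Critical value: ±1.960
p-value = 0.2235
Decision: fail to reject H₀

Answer: z = -1.2174, fail to reject H₀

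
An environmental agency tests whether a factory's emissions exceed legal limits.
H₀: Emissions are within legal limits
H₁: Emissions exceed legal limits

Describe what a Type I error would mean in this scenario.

A Type I error (probability α) occurs when we reject a true H₀.
A Type II error (probability β) occurs when we fail to reject a false H₀.

Answer: Citing a compliant factory for excess emissions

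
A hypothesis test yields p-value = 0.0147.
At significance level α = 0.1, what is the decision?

Compare p-value to α:
0.0147 < 0.1
Decision: reject H₀

Answer: reject H₀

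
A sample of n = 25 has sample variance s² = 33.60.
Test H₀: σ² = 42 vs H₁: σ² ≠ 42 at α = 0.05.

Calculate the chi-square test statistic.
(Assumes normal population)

df = n - 1 = 24
χ² = (n-1)s²/σ₀² = 24×33.60/42 = 19.2000
Critical values: χ²_{0.975,24} = 12.401, χ²_{0.025,24} = 39.364
Rejection region: χ² < 12.401 or χ² > 39.364
Decision: fail to reject H₀

Answer: χ² = 19.2000, fail to reject H₀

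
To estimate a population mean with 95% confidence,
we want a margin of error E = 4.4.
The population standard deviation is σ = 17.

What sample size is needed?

Answer: n = 58

Derivation:
z_0.025 = 1.960
n = (z×σ/E)² = (1.960×17/4.4)²
n = 57.3462
Round up: n = 58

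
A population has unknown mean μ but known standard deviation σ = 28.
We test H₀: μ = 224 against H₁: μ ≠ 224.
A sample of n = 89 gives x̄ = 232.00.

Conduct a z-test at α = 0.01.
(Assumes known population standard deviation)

Standard error: SE = σ/√n = 28/√89 = 2.9680
z-statistic: z = (x̄ - μ₀)/SE = (232.00 - 224)/2.9680 = 2.6954
Critical value: ±2.576
p-value = 0.0070
Decision: reject H₀

Answer: z = 2.6954, reject H₀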